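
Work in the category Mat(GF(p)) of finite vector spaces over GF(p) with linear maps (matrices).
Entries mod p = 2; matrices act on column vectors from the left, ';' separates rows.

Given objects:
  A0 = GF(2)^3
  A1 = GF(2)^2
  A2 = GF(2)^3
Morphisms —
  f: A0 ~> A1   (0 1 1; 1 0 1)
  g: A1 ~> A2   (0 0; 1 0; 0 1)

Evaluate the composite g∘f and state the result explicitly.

  e0=[1,0,0] f~>[0,1] g~>[0,0,1]
  e1=[0,1,0] f~>[1,0] g~>[0,1,0]
  e2=[0,0,1] f~>[1,1] g~>[0,1,1]
⟦path⟧: (0 0 0; 0 1 1; 1 0 1)

Answer: (0 0 0; 0 1 1; 1 0 1)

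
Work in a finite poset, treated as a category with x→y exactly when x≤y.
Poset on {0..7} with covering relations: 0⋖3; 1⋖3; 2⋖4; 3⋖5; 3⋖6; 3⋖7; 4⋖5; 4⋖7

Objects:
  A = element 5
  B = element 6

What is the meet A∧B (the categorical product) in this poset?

Lower bounds of A=5 and B=6: {0,1,3}
  0 <= 3
  1 <= 3
  3 <= 3
glb = 3

Answer: A∧B = 3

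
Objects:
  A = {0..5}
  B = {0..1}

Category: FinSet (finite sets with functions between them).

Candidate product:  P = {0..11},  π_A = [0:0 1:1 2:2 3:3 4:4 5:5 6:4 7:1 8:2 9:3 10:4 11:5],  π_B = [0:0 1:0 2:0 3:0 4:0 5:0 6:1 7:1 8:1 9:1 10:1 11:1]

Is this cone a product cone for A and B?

|A|·|B| = 6·2 = 12;  |P| = 12
Check the pairing map k ↦ (π_A(k), π_B(k)):
  0 : (0,0)
  1 : (1,0)
  2 : (2,0)
  3 : (3,0)
  4 : (4,0)
  5 : (5,0)
  6 : (4,1)
  7 : (1,1)
  8 : (2,1)
  9 : (3,1)
  10 : (4,1)  ✗ repeats pair of k=6
  11 : (5,1)
distinct pairs in image: 11 / 12 needed
  → (4,1) hit at k=6 and k=10

Answer: NOT A VALID PRODUCT — duplicate pair at indices 10,6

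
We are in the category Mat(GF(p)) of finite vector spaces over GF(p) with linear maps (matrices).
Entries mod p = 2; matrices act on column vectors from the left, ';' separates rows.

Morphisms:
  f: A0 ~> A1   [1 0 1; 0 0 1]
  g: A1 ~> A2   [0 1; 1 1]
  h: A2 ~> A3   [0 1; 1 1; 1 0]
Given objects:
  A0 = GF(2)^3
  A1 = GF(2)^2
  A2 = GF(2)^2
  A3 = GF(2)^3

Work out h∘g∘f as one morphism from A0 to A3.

  e0=⟨1,0,0⟩ f~>⟨1,0⟩ g~>⟨0,1⟩ h~>⟨1,1,0⟩
  e1=⟨0,1,0⟩ f~>⟨0,0⟩ g~>⟨0,0⟩ h~>⟨0,0,0⟩
  e2=⟨0,0,1⟩ f~>⟨1,1⟩ g~>⟨1,0⟩ h~>⟨0,1,1⟩
result: [1 0 0; 1 0 1; 0 0 1]

Answer: [1 0 0; 1 0 1; 0 0 1]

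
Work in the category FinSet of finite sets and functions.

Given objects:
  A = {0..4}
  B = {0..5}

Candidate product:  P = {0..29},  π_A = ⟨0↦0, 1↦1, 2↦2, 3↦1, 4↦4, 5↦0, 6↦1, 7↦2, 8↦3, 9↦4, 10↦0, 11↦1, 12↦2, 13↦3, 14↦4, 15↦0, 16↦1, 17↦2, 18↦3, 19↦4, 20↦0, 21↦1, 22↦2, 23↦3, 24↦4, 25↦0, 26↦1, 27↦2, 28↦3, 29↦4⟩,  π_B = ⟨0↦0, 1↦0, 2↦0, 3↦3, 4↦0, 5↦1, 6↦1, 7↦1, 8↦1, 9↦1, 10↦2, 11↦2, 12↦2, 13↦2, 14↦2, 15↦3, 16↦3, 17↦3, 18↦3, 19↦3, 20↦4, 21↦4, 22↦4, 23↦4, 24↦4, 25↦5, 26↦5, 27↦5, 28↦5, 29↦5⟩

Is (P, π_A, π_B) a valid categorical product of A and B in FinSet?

Answer: NOT A VALID PRODUCT — duplicate pair at indices 16,3

Work:
|A|·|B| = 5·6 = 30;  |P| = 30
Check the pairing map k ↦ (π_A(k), π_B(k)):
  0 ↦ (0,0)
  1 ↦ (1,0)
  2 ↦ (2,0)
  3 ↦ (1,3)
  4 ↦ (4,0)
  5 ↦ (0,1)
  6 ↦ (1,1)
  7 ↦ (2,1)
  8 ↦ (3,1)
  9 ↦ (4,1)
  10 ↦ (0,2)
  11 ↦ (1,2)
  12 ↦ (2,2)
  13 ↦ (3,2)
  14 ↦ (4,2)
  15 ↦ (0,3)
  16 ↦ (1,3)  ✗ repeats pair of k=3
  17 ↦ (2,3)
  18 ↦ (3,3)
  19 ↦ (4,3)
  20 ↦ (0,4)
  21 ↦ (1,4)
  22 ↦ (2,4)
  23 ↦ (3,4)
  24 ↦ (4,4)
  25 ↦ (0,5)
  26 ↦ (1,5)
  27 ↦ (2,5)
  28 ↦ (3,5)
  29 ↦ (4,5)
distinct pairs in image: 29 / 30 needed
  → (1,3) hit at k=3 and k=16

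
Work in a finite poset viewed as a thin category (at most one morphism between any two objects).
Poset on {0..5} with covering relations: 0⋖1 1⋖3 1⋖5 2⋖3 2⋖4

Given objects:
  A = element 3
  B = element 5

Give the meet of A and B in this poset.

Lower bounds of A=3 and B=5: {0,1}
  0 <= 1
  1 <= 1
glb = 1

Answer: A∧B = 1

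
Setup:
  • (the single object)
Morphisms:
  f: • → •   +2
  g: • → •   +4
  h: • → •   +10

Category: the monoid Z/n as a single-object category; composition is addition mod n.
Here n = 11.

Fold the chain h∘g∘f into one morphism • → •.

Answer: +5

Derivation:
  0 +2≡2 +4≡6 +10≡5  (mod 11)
composite: +5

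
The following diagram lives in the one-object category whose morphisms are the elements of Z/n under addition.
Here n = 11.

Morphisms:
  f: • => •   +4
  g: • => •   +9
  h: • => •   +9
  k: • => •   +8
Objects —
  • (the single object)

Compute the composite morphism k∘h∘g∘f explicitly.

  0 +4≡4 +9≡2 +9≡0 +8≡8  (mod 11)
⟦path⟧: +8

Answer: +8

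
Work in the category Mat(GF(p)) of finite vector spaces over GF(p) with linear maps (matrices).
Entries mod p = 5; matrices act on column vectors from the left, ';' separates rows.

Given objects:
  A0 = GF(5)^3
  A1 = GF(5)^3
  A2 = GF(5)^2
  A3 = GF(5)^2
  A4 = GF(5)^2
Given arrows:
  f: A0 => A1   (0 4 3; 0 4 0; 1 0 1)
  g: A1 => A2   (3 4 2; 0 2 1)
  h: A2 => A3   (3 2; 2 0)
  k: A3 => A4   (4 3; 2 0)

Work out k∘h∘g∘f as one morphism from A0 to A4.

  e0=(1,0,0) f=>(0,0,1) g=>(2,1) h=>(3,4) k=>(4,1)
  e1=(0,1,0) f=>(4,4,0) g=>(3,3) h=>(0,1) k=>(3,0)
  e2=(0,0,1) f=>(3,0,1) g=>(1,1) h=>(0,2) k=>(1,0)
composite: (4 3 1; 1 0 0)

Answer: (4 3 1; 1 0 0)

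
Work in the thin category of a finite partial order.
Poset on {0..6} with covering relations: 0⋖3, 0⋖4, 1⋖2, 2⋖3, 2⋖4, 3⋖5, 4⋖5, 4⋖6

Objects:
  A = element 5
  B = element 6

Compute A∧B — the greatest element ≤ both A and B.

{x : x≤A ∧ x≤B} = {0,1,2,4}  (A=5, B=6)
  0 ≤ 4
  1 ≤ 4
  2 ≤ 4
  4 ≤ 4
glb = 4

Answer: A∧B = 4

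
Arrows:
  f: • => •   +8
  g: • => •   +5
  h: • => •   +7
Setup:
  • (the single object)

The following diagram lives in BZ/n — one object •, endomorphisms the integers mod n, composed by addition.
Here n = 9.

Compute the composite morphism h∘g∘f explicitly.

  0 +8≡8 +5≡4 +7≡2  (mod 9)
composite: +2

Answer: +2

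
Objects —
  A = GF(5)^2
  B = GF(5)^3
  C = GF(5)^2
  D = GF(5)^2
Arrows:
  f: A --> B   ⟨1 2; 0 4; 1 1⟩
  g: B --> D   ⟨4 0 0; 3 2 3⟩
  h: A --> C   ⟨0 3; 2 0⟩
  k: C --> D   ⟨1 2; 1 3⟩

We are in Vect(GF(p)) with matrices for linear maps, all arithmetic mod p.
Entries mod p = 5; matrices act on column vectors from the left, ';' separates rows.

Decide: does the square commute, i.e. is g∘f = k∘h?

Along f;g (path 1):
  e0=(1,0) f-->(1,0,1) g-->(4,1)
  e1=(0,1) f-->(2,4,1) g-->(3,2)
  ⟦path⟧₁ = ⟨4 3; 1 2⟩
Along h;k (path 2):
  e0=(1,0) h-->(0,2) k-->(4,1)
  e1=(0,1) h-->(3,0) k-->(3,3)
  ⟦path⟧₂ = ⟨4 3; 1 3⟩
Equal? differ; not commutative

Answer: DOES NOT COMMUTE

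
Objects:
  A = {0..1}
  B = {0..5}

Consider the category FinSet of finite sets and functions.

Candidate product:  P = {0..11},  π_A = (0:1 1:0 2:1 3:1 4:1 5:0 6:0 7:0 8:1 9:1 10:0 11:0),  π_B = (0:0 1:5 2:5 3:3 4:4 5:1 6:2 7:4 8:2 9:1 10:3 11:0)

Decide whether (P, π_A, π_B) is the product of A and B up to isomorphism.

Answer: VALID PRODUCT

Derivation:
|A|·|B| = 2·6 = 12;  |P| = 12
Check the pairing map k ↦ (π_A(k), π_B(k)):
  0 : (1,0)
  1 : (0,5)
  2 : (1,5)
  3 : (1,3)
  4 : (1,4)
  5 : (0,1)
  6 : (0,2)
  7 : (0,4)
  8 : (1,2)
  9 : (1,1)
  10 : (0,3)
  11 : (0,0)
distinct pairs in image: 12 / 12 needed
  → bijection onto A×B; projections well-typed.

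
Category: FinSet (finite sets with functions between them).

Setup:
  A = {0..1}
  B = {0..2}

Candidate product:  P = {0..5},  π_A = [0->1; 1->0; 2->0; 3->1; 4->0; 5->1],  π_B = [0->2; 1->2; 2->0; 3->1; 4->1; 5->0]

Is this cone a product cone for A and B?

|A|·|B| = 2·3 = 6;  |P| = 6
Check the pairing map k ↦ (π_A(k), π_B(k)):
  0 -> (1,2)
  1 -> (0,2)
  2 -> (0,0)
  3 -> (1,1)
  4 -> (0,1)
  5 -> (1,0)
distinct pairs in image: 6 / 6 needed
  → bijection onto A×B; projections well-typed.

Answer: VALID PRODUCT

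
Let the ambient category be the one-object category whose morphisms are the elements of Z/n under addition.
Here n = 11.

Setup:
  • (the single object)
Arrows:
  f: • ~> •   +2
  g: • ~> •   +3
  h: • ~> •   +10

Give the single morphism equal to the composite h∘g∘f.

  0 +2≡2 +3≡5 +10≡4  (mod 11)
⟦path⟧: +4

Answer: +4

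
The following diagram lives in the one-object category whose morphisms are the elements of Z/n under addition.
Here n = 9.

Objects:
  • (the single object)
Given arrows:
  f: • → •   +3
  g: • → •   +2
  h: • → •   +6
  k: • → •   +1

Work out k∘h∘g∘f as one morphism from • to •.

Answer: +3

Work:
  0 +3≡3 +2≡5 +6≡2 +1≡3  (mod 9)
result: +3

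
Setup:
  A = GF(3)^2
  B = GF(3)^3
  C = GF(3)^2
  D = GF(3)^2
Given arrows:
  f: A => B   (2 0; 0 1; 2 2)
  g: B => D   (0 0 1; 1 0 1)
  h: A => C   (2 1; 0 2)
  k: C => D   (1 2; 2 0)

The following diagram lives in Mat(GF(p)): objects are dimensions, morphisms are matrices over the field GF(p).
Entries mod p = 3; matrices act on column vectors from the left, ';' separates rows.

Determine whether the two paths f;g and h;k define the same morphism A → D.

Path 1 = f;g:
  e0=[1,0] f=>[2,0,2] g=>[2,1]
  e1=[0,1] f=>[0,1,2] g=>[2,2]
  composite₁ = (2 2; 1 2)
Path 2 = h;k:
  e0=[1,0] h=>[2,0] k=>[2,1]
  e1=[0,1] h=>[1,2] k=>[2,2]
  composite₂ = (2 2; 1 2)
Equal? same morphism ✓

Answer: COMMUTES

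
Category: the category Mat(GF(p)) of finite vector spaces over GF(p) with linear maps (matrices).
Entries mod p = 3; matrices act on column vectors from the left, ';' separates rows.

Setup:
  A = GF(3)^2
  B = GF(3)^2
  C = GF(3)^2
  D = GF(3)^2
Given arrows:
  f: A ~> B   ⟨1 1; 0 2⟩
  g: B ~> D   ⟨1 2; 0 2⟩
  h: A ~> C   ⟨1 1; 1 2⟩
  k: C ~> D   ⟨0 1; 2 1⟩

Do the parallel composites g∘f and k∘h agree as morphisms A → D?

Path 1 = f;g:
  e0=(1,0) f~>(1,0) g~>(1,0)
  e1=(0,1) f~>(1,2) g~>(2,1)
  result₁ = ⟨1 2; 0 1⟩
Path 2 = h;k:
  e0=(1,0) h~>(1,1) k~>(1,0)
  e1=(0,1) h~>(1,2) k~>(2,1)
  result₂ = ⟨1 2; 0 1⟩
Equal? same morphism ✓

Answer: COMMUTES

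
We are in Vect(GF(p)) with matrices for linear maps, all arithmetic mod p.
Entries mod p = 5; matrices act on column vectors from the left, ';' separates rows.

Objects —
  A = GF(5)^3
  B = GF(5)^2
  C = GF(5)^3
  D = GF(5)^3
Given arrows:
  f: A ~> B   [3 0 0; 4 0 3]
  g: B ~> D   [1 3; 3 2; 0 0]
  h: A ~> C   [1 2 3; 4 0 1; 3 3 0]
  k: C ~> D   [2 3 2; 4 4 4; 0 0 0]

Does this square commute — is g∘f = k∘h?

Answer: COMMUTES

Work:
Along f;g (path 1):
  e0=⟨1,0,0⟩ f~>⟨3,4⟩ g~>⟨0,2,0⟩
  e1=⟨0,1,0⟩ f~>⟨0,0⟩ g~>⟨0,0,0⟩
  e2=⟨0,0,1⟩ f~>⟨0,3⟩ g~>⟨4,1,0⟩
  ⟦path⟧₁ = [0 0 4; 2 0 1; 0 0 0]
Along h;k (path 2):
  e0=⟨1,0,0⟩ h~>⟨1,4,3⟩ k~>⟨0,2,0⟩
  e1=⟨0,1,0⟩ h~>⟨2,0,3⟩ k~>⟨0,0,0⟩
  e2=⟨0,0,1⟩ h~>⟨3,1,0⟩ k~>⟨4,1,0⟩
  ⟦path⟧₂ = [0 0 4; 2 0 1; 0 0 0]
Equal? YES — commutes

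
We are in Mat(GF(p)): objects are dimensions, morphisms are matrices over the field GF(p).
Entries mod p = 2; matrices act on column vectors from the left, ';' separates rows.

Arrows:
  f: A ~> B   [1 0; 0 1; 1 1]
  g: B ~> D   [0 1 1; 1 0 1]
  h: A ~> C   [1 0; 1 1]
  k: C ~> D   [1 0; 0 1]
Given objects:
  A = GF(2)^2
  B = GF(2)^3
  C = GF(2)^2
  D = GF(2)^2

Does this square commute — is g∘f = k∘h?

Answer: DOES NOT COMMUTE

Work:
Path 1 = f;g:
  e0=[1,0] f~>[1,0,1] g~>[1,0]
  e1=[0,1] f~>[0,1,1] g~>[0,1]
  result₁ = [1 0; 0 1]
Path 2 = h;k:
  e0=[1,0] h~>[1,1] k~>[1,1]
  e1=[0,1] h~>[0,1] k~>[0,1]
  result₂ = [1 0; 1 1]
Equal? NO — does not commute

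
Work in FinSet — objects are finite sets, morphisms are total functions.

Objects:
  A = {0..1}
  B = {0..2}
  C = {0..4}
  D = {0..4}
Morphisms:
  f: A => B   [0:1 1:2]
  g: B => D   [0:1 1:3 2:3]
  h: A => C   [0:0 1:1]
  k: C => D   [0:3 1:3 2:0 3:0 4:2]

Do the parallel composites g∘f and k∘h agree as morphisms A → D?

Answer: COMMUTES

Work:
1) trace f;g:
  0 f=>1 g=>3
  1 f=>2 g=>3
  ⟦path⟧₁ = [0:3 1:3]
2) trace h;k:
  0 h=>0 k=>3
  1 h=>1 k=>3
  ⟦path⟧₂ = [0:3 1:3]
Equal? same morphism ✓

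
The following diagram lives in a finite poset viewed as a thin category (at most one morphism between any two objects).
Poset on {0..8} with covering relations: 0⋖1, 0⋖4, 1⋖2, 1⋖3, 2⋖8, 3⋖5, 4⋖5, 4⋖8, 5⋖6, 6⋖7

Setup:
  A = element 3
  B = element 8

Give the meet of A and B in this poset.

Answer: A∧B = 1

Work:
{x : x≤A ∧ x≤B} = {0,1}  (A=3, B=8)
  0 ≤ 1
  1 ≤ 1
glb = 1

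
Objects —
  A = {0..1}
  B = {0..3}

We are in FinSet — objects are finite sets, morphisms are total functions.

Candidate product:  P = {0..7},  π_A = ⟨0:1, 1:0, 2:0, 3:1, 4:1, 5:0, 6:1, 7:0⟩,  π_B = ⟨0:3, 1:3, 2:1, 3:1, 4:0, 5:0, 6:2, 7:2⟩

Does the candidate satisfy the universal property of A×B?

|A|·|B| = 2·4 = 8;  |P| = 8
Check the pairing map k ↦ (π_A(k), π_B(k)):
  0 : (1,3)
  1 : (0,3)
  2 : (0,1)
  3 : (1,1)
  4 : (1,0)
  5 : (0,0)
  6 : (1,2)
  7 : (0,2)
distinct pairs in image: 8 / 8 needed
  → bijection onto A×B; projections well-typed.

Answer: VALID PRODUCT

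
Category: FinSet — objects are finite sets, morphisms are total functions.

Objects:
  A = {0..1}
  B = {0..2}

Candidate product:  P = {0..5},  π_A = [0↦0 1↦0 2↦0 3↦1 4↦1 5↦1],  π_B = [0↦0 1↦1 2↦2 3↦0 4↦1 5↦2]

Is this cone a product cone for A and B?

Answer: VALID PRODUCT

Trace:
|A|·|B| = 2·3 = 6;  |P| = 6
Check the pairing map k ↦ (π_A(k), π_B(k)):
  0 ↦ (0,0)
  1 ↦ (0,1)
  2 ↦ (0,2)
  3 ↦ (1,0)
  4 ↦ (1,1)
  5 ↦ (1,2)
distinct pairs in image: 6 / 6 needed
  → bijection onto A×B; projections well-typed.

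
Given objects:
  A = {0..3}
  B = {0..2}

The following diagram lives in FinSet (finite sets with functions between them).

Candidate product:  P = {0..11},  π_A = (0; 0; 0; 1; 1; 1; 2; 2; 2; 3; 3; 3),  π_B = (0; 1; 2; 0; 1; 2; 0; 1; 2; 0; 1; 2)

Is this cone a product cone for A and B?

Answer: VALID PRODUCT

Work:
|A|·|B| = 4·3 = 12;  |P| = 12
Check the pairing map k ↦ (π_A(k), π_B(k)):
  0 -> (0,0)
  1 -> (0,1)
  2 -> (0,2)
  3 -> (1,0)
  4 -> (1,1)
  5 -> (1,2)
  6 -> (2,0)
  7 -> (2,1)
  8 -> (2,2)
  9 -> (3,0)
  10 -> (3,1)
  11 -> (3,2)
distinct pairs in image: 12 / 12 needed
  → bijection onto A×B; projections well-typed.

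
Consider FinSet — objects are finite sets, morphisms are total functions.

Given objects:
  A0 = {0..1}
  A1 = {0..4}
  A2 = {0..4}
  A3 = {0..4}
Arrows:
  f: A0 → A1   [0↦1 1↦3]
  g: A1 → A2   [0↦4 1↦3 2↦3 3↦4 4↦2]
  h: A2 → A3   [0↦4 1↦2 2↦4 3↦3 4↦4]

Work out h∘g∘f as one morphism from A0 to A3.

  0 f→1 g→3 h→3
  1 f→3 g→4 h→4
composite: [0↦3 1↦4]

Answer: [0↦3 1↦4]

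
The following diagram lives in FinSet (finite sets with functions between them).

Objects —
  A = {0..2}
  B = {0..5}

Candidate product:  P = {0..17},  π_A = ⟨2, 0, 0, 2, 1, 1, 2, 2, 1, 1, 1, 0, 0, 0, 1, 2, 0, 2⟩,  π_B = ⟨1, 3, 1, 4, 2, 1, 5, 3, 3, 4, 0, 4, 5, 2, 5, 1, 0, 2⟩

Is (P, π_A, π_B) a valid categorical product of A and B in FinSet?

Answer: NOT A VALID PRODUCT — duplicate pair at indices 0,15

Derivation:
|A|·|B| = 3·6 = 18;  |P| = 18
Check the pairing map k ↦ (π_A(k), π_B(k)):
  0 : (2,1)
  1 : (0,3)
  2 : (0,1)
  3 : (2,4)
  4 : (1,2)
  5 : (1,1)
  6 : (2,5)
  7 : (2,3)
  8 : (1,3)
  9 : (1,4)
  10 : (1,0)
  11 : (0,4)
  12 : (0,5)
  13 : (0,2)
  14 : (1,5)
  15 : (2,1)  ✗ repeats pair of k=0
  16 : (0,0)
  17 : (2,2)
distinct pairs in image: 17 / 18 needed
  → (2,1) hit at k=0 and k=15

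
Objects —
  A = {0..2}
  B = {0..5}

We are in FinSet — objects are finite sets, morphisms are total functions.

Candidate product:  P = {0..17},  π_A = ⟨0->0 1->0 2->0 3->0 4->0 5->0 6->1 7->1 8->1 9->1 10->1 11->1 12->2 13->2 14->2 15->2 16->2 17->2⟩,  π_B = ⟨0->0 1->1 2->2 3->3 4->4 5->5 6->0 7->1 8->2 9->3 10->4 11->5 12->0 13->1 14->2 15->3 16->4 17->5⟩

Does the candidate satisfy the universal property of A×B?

Answer: VALID PRODUCT

Work:
|A|·|B| = 3·6 = 18;  |P| = 18
Check the pairing map k ↦ (π_A(k), π_B(k)):
  0 -> (0,0)
  1 -> (0,1)
  2 -> (0,2)
  3 -> (0,3)
  4 -> (0,4)
  5 -> (0,5)
  6 -> (1,0)
  7 -> (1,1)
  8 -> (1,2)
  9 -> (1,3)
  10 -> (1,4)
  11 -> (1,5)
  12 -> (2,0)
  13 -> (2,1)
  14 -> (2,2)
  15 -> (2,3)
  16 -> (2,4)
  17 -> (2,5)
distinct pairs in image: 18 / 18 needed
  → bijection onto A×B; projections well-typed.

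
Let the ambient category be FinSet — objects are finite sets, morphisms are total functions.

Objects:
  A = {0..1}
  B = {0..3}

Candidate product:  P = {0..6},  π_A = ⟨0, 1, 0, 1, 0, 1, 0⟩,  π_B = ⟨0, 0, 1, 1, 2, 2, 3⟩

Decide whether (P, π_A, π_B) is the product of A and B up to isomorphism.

|A|·|B| = 2·4 = 8;  |P| = 7
  → cardinalities differ; no bijection possible.

Answer: NOT A VALID PRODUCT — |P|=7 ≠ |A|·|B|=8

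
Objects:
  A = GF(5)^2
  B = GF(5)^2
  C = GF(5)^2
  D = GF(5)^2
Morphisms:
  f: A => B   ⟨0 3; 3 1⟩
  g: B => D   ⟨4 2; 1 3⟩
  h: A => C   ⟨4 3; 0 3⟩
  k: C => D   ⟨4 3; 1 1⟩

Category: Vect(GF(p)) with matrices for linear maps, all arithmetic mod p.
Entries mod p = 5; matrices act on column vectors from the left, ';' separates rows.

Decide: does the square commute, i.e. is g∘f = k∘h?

Answer: DOES NOT COMMUTE

Work:
1) trace f;g:
  e0=[1,0] f=>[0,3] g=>[1,4]
  e1=[0,1] f=>[3,1] g=>[4,1]
  composite₁ = ⟨1 4; 4 1⟩
2) trace h;k:
  e0=[1,0] h=>[4,0] k=>[1,4]
  e1=[0,1] h=>[3,3] k=>[1,1]
  composite₂ = ⟨1 1; 4 1⟩
Equal? distinct morphisms ✗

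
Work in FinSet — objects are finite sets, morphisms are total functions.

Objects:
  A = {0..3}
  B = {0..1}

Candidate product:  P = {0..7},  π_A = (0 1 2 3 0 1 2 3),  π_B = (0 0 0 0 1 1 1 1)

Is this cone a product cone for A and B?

Answer: VALID PRODUCT

Work:
|A|·|B| = 4·2 = 8;  |P| = 8
Check the pairing map k ↦ (π_A(k), π_B(k)):
  0 -> (0,0)
  1 -> (1,0)
  2 -> (2,0)
  3 -> (3,0)
  4 -> (0,1)
  5 -> (1,1)
  6 -> (2,1)
  7 -> (3,1)
distinct pairs in image: 8 / 8 needed
  → bijection onto A×B; projections well-typed.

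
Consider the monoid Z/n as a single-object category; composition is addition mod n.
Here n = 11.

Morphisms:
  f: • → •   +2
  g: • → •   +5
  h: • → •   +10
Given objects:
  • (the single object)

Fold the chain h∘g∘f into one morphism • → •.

  0 +2≡2 +5≡7 +10≡6  (mod 11)
result: +6

Answer: +6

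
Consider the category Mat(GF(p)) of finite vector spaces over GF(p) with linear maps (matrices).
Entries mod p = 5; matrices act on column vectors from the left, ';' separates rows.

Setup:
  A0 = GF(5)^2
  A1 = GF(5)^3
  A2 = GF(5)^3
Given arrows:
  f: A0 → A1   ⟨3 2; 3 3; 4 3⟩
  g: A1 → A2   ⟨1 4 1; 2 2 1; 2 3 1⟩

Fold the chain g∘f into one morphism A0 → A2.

Answer: ⟨4 2; 1 3; 4 1⟩

Derivation:
  e0=⟨1,0⟩ f→⟨3,3,4⟩ g→⟨4,1,4⟩
  e1=⟨0,1⟩ f→⟨2,3,3⟩ g→⟨2,3,1⟩
composite: ⟨4 2; 1 3; 4 1⟩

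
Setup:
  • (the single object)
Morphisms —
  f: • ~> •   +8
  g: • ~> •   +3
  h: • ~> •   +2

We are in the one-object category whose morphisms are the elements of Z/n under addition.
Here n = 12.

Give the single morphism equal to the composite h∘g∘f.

Answer: +1

Work:
  0 +8≡8 +3≡11 +2≡1  (mod 12)
composite: +1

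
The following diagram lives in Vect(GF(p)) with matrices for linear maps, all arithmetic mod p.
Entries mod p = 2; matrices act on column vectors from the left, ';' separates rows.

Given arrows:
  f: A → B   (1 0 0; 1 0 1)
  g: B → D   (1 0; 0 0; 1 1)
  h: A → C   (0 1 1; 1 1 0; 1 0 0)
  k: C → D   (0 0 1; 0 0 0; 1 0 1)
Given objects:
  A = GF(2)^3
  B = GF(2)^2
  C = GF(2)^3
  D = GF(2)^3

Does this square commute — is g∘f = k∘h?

Path 1 = f;g:
  e0=(1,0,0) f→(1,1) g→(1,0,0)
  e1=(0,1,0) f→(0,0) g→(0,0,0)
  e2=(0,0,1) f→(0,1) g→(0,0,1)
  composite₁ = (1 0 0; 0 0 0; 0 0 1)
Path 2 = h;k:
  e0=(1,0,0) h→(0,1,1) k→(1,0,1)
  e1=(0,1,0) h→(1,1,0) k→(0,0,1)
  e2=(0,0,1) h→(1,0,0) k→(0,0,1)
  composite₂ = (1 0 0; 0 0 0; 1 1 1)
Equal? NO — does not commute

Answer: DOES NOT COMMUTE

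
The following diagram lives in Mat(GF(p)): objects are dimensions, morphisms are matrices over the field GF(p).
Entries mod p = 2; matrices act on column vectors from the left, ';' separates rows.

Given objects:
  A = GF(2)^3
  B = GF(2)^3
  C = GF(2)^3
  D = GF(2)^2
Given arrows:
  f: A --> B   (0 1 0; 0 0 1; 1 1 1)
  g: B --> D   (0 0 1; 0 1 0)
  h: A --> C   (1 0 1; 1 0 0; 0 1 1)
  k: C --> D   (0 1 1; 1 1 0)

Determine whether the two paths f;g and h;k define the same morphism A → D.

Answer: COMMUTES

Work:
1) trace f;g:
  e0=⟨1,0,0⟩ f-->⟨0,0,1⟩ g-->⟨1,0⟩
  e1=⟨0,1,0⟩ f-->⟨1,0,1⟩ g-->⟨1,0⟩
  e2=⟨0,0,1⟩ f-->⟨0,1,1⟩ g-->⟨1,1⟩
  composite₁ = (1 1 1; 0 0 1)
2) trace h;k:
  e0=⟨1,0,0⟩ h-->⟨1,1,0⟩ k-->⟨1,0⟩
  e1=⟨0,1,0⟩ h-->⟨0,0,1⟩ k-->⟨1,0⟩
  e2=⟨0,0,1⟩ h-->⟨1,0,1⟩ k-->⟨1,1⟩
  composite₂ = (1 1 1; 0 0 1)
Equal? equal; square commutes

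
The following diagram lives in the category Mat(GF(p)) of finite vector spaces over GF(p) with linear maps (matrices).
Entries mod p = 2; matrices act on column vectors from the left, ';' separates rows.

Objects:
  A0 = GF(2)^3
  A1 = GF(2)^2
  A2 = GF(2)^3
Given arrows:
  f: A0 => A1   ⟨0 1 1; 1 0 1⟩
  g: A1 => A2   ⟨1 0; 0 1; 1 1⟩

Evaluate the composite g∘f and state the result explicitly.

Answer: ⟨0 1 1; 1 0 1; 1 1 0⟩

Work:
  e0=[1,0,0] f=>[0,1] g=>[0,1,1]
  e1=[0,1,0] f=>[1,0] g=>[1,0,1]
  e2=[0,0,1] f=>[1,1] g=>[1,1,0]
result: ⟨0 1 1; 1 0 1; 1 1 0⟩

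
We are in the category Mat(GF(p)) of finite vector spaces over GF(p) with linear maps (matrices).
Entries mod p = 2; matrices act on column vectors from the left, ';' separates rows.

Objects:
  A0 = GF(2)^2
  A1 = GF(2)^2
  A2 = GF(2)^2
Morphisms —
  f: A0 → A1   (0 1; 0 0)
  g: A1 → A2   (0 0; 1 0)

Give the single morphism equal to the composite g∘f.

  e0=⟨1,0⟩ f→⟨0,0⟩ g→⟨0,0⟩
  e1=⟨0,1⟩ f→⟨1,0⟩ g→⟨0,1⟩
⟦path⟧: (0 0; 0 1)

Answer: (0 0; 0 1)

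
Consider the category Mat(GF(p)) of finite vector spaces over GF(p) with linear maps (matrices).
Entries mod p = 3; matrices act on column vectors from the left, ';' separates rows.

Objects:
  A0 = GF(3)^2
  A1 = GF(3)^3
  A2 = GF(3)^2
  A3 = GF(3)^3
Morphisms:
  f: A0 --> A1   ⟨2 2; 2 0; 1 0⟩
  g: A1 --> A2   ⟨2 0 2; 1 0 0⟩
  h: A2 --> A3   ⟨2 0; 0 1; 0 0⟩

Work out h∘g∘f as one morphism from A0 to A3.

  e0=[1,0] f-->[2,2,1] g-->[0,2] h-->[0,2,0]
  e1=[0,1] f-->[2,0,0] g-->[1,2] h-->[2,2,0]
composite: ⟨0 2; 2 2; 0 0⟩

Answer: ⟨0 2; 2 2; 0 0⟩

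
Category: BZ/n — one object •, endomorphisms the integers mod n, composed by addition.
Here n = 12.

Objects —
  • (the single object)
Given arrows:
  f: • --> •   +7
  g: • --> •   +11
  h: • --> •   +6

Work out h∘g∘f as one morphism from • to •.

Answer: +0

Work:
  0 +7≡7 +11≡6 +6≡0  (mod 12)
⟦path⟧: +0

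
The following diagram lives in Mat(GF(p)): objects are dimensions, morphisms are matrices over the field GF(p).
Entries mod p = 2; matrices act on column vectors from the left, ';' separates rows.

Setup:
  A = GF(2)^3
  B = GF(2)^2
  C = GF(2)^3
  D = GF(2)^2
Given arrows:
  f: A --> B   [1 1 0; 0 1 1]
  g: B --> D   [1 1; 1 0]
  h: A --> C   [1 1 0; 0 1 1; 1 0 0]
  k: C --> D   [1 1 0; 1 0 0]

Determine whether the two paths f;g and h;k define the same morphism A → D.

Answer: COMMUTES

Derivation:
Path 1 = f;g:
  e0=[1,0,0] f-->[1,0] g-->[1,1]
  e1=[0,1,0] f-->[1,1] g-->[0,1]
  e2=[0,0,1] f-->[0,1] g-->[1,0]
  composite₁ = [1 0 1; 1 1 0]
Path 2 = h;k:
  e0=[1,0,0] h-->[1,0,1] k-->[1,1]
  e1=[0,1,0] h-->[1,1,0] k-->[0,1]
  e2=[0,0,1] h-->[0,1,0] k-->[1,0]
  composite₂ = [1 0 1; 1 1 0]
Equal? same morphism ✓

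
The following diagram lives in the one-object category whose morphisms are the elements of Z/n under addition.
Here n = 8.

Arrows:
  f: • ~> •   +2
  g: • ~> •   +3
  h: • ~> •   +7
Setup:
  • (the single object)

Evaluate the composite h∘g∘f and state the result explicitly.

Answer: +4

Work:
  0 +2≡2 +3≡5 +7≡4  (mod 8)
⟦path⟧: +4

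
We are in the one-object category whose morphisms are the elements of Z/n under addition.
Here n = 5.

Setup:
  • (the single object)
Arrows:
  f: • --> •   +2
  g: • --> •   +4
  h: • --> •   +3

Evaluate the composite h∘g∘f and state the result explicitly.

Answer: +4

Work:
  0 +2≡2 +4≡1 +3≡4  (mod 5)
⟦path⟧: +4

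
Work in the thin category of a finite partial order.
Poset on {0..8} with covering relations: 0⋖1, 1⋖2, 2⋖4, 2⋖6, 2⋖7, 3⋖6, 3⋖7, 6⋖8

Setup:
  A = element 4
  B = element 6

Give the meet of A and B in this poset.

{x : x≤A ∧ x≤B} = {0,1,2}  (A=4, B=6)
  0 ≤ 2
  1 ≤ 2
  2 ≤ 2
glb = 2

Answer: A∧B = 2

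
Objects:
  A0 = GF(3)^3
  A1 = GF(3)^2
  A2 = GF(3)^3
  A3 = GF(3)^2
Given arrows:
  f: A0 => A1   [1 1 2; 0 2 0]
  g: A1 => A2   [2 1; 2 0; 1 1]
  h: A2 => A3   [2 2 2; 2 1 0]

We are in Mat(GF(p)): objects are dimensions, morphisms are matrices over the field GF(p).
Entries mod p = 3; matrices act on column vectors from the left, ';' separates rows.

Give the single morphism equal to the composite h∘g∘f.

  e0=(1,0,0) f=>(1,0) g=>(2,2,1) h=>(1,0)
  e1=(0,1,0) f=>(1,2) g=>(1,2,0) h=>(0,1)
  e2=(0,0,1) f=>(2,0) g=>(1,1,2) h=>(2,0)
result: [1 0 2; 0 1 0]

Answer: [1 0 2; 0 1 0]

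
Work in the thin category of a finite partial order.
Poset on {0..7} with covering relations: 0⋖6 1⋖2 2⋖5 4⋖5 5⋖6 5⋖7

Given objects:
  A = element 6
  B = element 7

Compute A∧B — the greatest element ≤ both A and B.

Lower bounds of A=6 and B=7: {1,2,4,5}
  1 ⊑ 5
  2 ⊑ 5
  4 ⊑ 5
  5 ⊑ 5
glb = 5

Answer: A∧B = 5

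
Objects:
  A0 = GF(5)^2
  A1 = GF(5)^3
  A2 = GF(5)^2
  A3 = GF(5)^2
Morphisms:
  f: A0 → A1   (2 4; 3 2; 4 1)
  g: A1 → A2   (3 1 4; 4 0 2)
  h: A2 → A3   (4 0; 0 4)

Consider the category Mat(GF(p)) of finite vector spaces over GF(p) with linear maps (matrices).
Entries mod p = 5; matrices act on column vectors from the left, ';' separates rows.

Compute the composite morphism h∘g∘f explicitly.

  e0=(1,0) f→(2,3,4) g→(0,1) h→(0,4)
  e1=(0,1) f→(4,2,1) g→(3,3) h→(2,2)
result: (0 2; 4 2)

Answer: (0 2; 4 2)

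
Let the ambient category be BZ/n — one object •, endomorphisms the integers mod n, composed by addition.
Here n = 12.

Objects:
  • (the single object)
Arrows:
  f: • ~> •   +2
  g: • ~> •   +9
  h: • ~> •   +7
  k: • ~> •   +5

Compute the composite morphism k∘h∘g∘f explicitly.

  0 +2≡2 +9≡11 +7≡6 +5≡11  (mod 12)
composite: +11

Answer: +11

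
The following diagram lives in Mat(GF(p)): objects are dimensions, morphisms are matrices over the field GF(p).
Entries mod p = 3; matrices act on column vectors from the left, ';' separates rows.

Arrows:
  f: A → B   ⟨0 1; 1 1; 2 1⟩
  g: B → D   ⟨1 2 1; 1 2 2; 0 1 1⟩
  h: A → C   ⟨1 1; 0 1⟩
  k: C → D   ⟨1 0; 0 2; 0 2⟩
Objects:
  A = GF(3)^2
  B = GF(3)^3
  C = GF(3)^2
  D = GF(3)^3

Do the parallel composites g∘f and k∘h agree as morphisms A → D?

Answer: COMMUTES

Derivation:
Path 1 = f;g:
  e0=(1,0) f→(0,1,2) g→(1,0,0)
  e1=(0,1) f→(1,1,1) g→(1,2,2)
  ⟦path⟧₁ = ⟨1 1; 0 2; 0 2⟩
Path 2 = h;k:
  e0=(1,0) h→(1,0) k→(1,0,0)
  e1=(0,1) h→(1,1) k→(1,2,2)
  ⟦path⟧₂ = ⟨1 1; 0 2; 0 2⟩
Equal? same morphism ✓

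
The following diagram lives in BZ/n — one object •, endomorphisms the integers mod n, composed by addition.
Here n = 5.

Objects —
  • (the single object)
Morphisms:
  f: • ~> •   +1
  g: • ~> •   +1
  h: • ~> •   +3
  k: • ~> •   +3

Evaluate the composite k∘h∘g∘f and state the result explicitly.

  0 +1≡1 +1≡2 +3≡0 +3≡3  (mod 5)
composite: +3

Answer: +3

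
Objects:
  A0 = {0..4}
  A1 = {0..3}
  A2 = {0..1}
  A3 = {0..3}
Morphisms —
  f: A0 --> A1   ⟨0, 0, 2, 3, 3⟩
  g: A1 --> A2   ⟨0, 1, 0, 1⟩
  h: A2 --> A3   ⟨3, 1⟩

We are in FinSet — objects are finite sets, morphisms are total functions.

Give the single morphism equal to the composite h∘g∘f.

Answer: ⟨3, 3, 3, 1, 1⟩

Trace:
  0 f-->0 g-->0 h-->3
  1 f-->0 g-->0 h-->3
  2 f-->2 g-->0 h-->3
  3 f-->3 g-->1 h-->1
  4 f-->3 g-->1 h-->1
⟦path⟧: ⟨3, 3, 3, 1, 1⟩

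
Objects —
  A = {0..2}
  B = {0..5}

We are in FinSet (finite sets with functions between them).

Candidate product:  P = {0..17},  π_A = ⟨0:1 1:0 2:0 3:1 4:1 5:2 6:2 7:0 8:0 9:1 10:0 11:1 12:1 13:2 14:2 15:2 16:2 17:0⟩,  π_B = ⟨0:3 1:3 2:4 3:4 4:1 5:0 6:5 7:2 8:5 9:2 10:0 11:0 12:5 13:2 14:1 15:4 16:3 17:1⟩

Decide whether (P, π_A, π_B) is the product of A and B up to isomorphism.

Answer: VALID PRODUCT

Work:
|A|·|B| = 3·6 = 18;  |P| = 18
Check the pairing map k ↦ (π_A(k), π_B(k)):
  0 : (1,3)
  1 : (0,3)
  2 : (0,4)
  3 : (1,4)
  4 : (1,1)
  5 : (2,0)
  6 : (2,5)
  7 : (0,2)
  8 : (0,5)
  9 : (1,2)
  10 : (0,0)
  11 : (1,0)
  12 : (1,5)
  13 : (2,2)
  14 : (2,1)
  15 : (2,4)
  16 : (2,3)
  17 : (0,1)
distinct pairs in image: 18 / 18 needed
  → bijection onto A×B; projections well-typed.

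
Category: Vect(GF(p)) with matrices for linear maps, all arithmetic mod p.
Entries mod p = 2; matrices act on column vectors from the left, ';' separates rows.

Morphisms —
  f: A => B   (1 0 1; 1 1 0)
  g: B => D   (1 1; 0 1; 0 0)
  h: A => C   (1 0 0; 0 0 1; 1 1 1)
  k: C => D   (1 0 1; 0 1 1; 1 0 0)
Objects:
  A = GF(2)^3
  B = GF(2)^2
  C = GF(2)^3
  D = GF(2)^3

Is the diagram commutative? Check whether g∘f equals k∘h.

Path 1 = f;g:
  e0=[1,0,0] f=>[1,1] g=>[0,1,0]
  e1=[0,1,0] f=>[0,1] g=>[1,1,0]
  e2=[0,0,1] f=>[1,0] g=>[1,0,0]
  ⟦path⟧₁ = (0 1 1; 1 1 0; 0 0 0)
Path 2 = h;k:
  e0=[1,0,0] h=>[1,0,1] k=>[0,1,1]
  e1=[0,1,0] h=>[0,0,1] k=>[1,1,0]
  e2=[0,0,1] h=>[0,1,1] k=>[1,0,0]
  ⟦path⟧₂ = (0 1 1; 1 1 0; 1 0 0)
Equal? NO — does not commute

Answer: DOES NOT COMMUTE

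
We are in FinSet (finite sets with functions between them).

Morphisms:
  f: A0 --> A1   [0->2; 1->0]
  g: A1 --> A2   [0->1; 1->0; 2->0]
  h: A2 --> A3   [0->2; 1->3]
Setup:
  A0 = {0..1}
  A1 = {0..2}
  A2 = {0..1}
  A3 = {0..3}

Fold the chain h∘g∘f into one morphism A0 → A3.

  0 f-->2 g-->0 h-->2
  1 f-->0 g-->1 h-->3
⟦path⟧: [0->2; 1->3]

Answer: [0->2; 1->3]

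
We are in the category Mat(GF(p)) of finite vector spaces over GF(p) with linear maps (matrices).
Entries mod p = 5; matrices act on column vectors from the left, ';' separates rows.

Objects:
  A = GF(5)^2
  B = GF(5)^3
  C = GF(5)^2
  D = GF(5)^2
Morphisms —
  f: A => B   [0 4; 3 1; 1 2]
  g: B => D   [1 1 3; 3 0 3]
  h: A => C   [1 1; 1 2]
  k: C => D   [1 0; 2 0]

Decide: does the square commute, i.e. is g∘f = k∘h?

1) trace f;g:
  e0=⟨1,0⟩ f=>⟨0,3,1⟩ g=>⟨1,3⟩
  e1=⟨0,1⟩ f=>⟨4,1,2⟩ g=>⟨1,3⟩
  result₁ = [1 1; 3 3]
2) trace h;k:
  e0=⟨1,0⟩ h=>⟨1,1⟩ k=>⟨1,2⟩
  e1=⟨0,1⟩ h=>⟨1,2⟩ k=>⟨1,2⟩
  result₂ = [1 1; 2 2]
Equal? NO — does not commute

Answer: DOES NOT COMMUTE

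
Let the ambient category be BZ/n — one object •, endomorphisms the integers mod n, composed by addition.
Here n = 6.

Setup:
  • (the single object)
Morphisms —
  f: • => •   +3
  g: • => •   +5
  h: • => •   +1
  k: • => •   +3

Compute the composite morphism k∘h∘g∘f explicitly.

  0 +3≡3 +5≡2 +1≡3 +3≡0  (mod 6)
⟦path⟧: +0

Answer: +0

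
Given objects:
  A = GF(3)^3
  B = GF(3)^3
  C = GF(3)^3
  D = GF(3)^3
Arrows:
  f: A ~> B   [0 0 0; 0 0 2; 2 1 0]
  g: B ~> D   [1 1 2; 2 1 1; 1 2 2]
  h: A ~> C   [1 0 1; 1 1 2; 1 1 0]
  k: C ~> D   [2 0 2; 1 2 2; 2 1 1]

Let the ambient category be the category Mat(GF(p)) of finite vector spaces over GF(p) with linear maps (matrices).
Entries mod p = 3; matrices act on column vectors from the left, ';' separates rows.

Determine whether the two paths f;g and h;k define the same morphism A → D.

1) trace f;g:
  e0=(1,0,0) f~>(0,0,2) g~>(1,2,1)
  e1=(0,1,0) f~>(0,0,1) g~>(2,1,2)
  e2=(0,0,1) f~>(0,2,0) g~>(2,2,1)
  ⟦path⟧₁ = [1 2 2; 2 1 2; 1 2 1]
2) trace h;k:
  e0=(1,0,0) h~>(1,1,1) k~>(1,2,1)
  e1=(0,1,0) h~>(0,1,1) k~>(2,1,2)
  e2=(0,0,1) h~>(1,2,0) k~>(2,2,1)
  ⟦path⟧₂ = [1 2 2; 2 1 2; 1 2 1]
Equal? YES — commutes

Answer: COMMUTES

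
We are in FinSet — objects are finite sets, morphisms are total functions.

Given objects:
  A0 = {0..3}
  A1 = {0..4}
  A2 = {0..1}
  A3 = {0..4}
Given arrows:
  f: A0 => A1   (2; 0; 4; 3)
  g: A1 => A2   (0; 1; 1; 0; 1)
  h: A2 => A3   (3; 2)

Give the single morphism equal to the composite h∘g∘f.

Answer: (2; 3; 2; 3)

Trace:
  0 f=>2 g=>1 h=>2
  1 f=>0 g=>0 h=>3
  2 f=>4 g=>1 h=>2
  3 f=>3 g=>0 h=>3
result: (2; 3; 2; 3)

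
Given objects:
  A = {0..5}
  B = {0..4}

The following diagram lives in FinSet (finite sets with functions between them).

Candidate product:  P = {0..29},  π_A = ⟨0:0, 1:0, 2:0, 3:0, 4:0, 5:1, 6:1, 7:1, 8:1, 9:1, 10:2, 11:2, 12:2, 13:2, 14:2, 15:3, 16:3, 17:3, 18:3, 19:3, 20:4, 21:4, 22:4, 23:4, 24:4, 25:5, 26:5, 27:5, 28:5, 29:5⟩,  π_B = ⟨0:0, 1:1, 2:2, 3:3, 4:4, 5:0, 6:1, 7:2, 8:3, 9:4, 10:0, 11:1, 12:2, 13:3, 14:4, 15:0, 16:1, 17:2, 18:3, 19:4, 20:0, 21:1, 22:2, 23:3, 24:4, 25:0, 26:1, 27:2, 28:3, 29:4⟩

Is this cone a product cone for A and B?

|A|·|B| = 6·5 = 30;  |P| = 30
Check the pairing map k ↦ (π_A(k), π_B(k)):
  0 : (0,0)
  1 : (0,1)
  2 : (0,2)
  3 : (0,3)
  4 : (0,4)
  5 : (1,0)
  6 : (1,1)
  7 : (1,2)
  8 : (1,3)
  9 : (1,4)
  10 : (2,0)
  11 : (2,1)
  12 : (2,2)
  13 : (2,3)
  14 : (2,4)
  15 : (3,0)
  16 : (3,1)
  17 : (3,2)
  18 : (3,3)
  19 : (3,4)
  20 : (4,0)
  21 : (4,1)
  22 : (4,2)
  23 : (4,3)
  24 : (4,4)
  25 : (5,0)
  26 : (5,1)
  27 : (5,2)
  28 : (5,3)
  29 : (5,4)
distinct pairs in image: 30 / 30 needed
  → bijection onto A×B; projections well-typed.

Answer: VALID PRODUCT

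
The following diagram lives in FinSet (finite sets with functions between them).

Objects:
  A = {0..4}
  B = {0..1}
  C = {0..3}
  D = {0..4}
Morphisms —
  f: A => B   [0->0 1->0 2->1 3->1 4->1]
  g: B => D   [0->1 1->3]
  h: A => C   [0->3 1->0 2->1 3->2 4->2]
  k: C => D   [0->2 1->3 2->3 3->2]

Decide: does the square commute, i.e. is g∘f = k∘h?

Answer: DOES NOT COMMUTE

Work:
Path 1 = f;g:
  0 f=>0 g=>1
  1 f=>0 g=>1
  2 f=>1 g=>3
  3 f=>1 g=>3
  4 f=>1 g=>3
  result₁ = [0->1 1->1 2->3 3->3 4->3]
Path 2 = h;k:
  0 h=>3 k=>2
  1 h=>0 k=>2
  2 h=>1 k=>3
  3 h=>2 k=>3
  4 h=>2 k=>3
  result₂ = [0->2 1->2 2->3 3->3 4->3]
Equal? differ; not commutative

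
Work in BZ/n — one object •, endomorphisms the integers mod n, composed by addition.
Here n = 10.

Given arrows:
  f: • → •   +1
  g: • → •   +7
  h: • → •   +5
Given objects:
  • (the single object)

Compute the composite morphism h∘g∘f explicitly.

  0 +1≡1 +7≡8 +5≡3  (mod 10)
composite: +3

Answer: +3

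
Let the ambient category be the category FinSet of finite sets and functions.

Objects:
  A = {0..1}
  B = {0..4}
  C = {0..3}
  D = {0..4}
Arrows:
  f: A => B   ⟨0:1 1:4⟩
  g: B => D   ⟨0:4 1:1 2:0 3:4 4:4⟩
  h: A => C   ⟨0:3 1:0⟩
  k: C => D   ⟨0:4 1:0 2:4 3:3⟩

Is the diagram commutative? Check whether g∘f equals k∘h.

1) trace f;g:
  0 f=>1 g=>1
  1 f=>4 g=>4
  ⟦path⟧₁ = ⟨0:1 1:4⟩
2) trace h;k:
  0 h=>3 k=>3
  1 h=>0 k=>4
  ⟦path⟧₂ = ⟨0:3 1:4⟩
Equal? distinct morphisms ✗

Answer: DOES NOT COMMUTE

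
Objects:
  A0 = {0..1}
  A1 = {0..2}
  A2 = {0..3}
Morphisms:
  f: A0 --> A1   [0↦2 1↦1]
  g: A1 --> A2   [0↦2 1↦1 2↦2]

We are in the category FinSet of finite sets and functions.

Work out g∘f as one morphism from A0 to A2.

  0 f-->2 g-->2
  1 f-->1 g-->1
result: [0↦2 1↦1]

Answer: [0↦2 1↦1]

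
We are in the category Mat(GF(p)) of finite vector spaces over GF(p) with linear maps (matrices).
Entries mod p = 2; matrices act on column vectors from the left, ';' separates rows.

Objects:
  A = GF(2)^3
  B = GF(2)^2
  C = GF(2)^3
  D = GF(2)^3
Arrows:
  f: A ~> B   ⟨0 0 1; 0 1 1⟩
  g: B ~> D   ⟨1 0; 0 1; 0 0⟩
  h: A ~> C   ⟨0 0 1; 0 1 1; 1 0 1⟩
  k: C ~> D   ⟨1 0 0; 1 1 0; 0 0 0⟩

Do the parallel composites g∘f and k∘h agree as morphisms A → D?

Answer: DOES NOT COMMUTE

Trace:
1) trace f;g:
  e0=(1,0,0) f~>(0,0) g~>(0,0,0)
  e1=(0,1,0) f~>(0,1) g~>(0,1,0)
  e2=(0,0,1) f~>(1,1) g~>(1,1,0)
  ⟦path⟧₁ = ⟨0 0 1; 0 1 1; 0 0 0⟩
2) trace h;k:
  e0=(1,0,0) h~>(0,0,1) k~>(0,0,0)
  e1=(0,1,0) h~>(0,1,0) k~>(0,1,0)
  e2=(0,0,1) h~>(1,1,1) k~>(1,0,0)
  ⟦path⟧₂ = ⟨0 0 1; 0 1 0; 0 0 0⟩
Equal? distinct morphisms ✗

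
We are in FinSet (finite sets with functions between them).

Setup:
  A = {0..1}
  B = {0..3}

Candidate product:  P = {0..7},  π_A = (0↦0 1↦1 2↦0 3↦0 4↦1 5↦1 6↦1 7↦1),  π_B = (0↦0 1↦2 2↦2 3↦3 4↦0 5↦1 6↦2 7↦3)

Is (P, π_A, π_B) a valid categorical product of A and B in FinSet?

|A|·|B| = 2·4 = 8;  |P| = 8
Check the pairing map k ↦ (π_A(k), π_B(k)):
  0 ↦ (0,0)
  1 ↦ (1,2)
  2 ↦ (0,2)
  3 ↦ (0,3)
  4 ↦ (1,0)
  5 ↦ (1,1)
  6 ↦ (1,2)  ✗ repeats pair of k=1
  7 ↦ (1,3)
distinct pairs in image: 7 / 8 needed
  → (1,2) hit at k=1 and k=6

Answer: NOT A VALID PRODUCT — duplicate pair at indices 6,1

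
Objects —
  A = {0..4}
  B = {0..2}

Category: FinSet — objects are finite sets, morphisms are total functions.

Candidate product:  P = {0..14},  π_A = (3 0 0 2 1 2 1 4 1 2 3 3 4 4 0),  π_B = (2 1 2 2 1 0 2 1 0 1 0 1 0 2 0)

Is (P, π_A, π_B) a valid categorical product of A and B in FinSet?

|A|·|B| = 5·3 = 15;  |P| = 15
Check the pairing map k ↦ (π_A(k), π_B(k)):
  0 -> (3,2)
  1 -> (0,1)
  2 -> (0,2)
  3 -> (2,2)
  4 -> (1,1)
  5 -> (2,0)
  6 -> (1,2)
  7 -> (4,1)
  8 -> (1,0)
  9 -> (2,1)
  10 -> (3,0)
  11 -> (3,1)
  12 -> (4,0)
  13 -> (4,2)
  14 -> (0,0)
distinct pairs in image: 15 / 15 needed
  → bijection onto A×B; projections well-typed.

Answer: VALID PRODUCT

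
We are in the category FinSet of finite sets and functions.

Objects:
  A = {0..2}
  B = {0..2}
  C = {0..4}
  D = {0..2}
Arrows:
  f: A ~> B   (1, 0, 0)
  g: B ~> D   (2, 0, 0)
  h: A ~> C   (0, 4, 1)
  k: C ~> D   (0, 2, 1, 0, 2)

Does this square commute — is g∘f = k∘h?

Path 1 = f;g:
  0 f~>1 g~>0
  1 f~>0 g~>2
  2 f~>0 g~>2
  ⟦path⟧₁ = (0, 2, 2)
Path 2 = h;k:
  0 h~>0 k~>0
  1 h~>4 k~>2
  2 h~>1 k~>2
  ⟦path⟧₂ = (0, 2, 2)
Equal? equal; square commutes

Answer: COMMUTES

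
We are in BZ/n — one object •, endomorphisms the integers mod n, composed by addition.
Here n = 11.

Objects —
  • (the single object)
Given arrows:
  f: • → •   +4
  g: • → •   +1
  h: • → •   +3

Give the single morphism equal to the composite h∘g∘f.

  0 +4≡4 +1≡5 +3≡8  (mod 11)
composite: +8

Answer: +8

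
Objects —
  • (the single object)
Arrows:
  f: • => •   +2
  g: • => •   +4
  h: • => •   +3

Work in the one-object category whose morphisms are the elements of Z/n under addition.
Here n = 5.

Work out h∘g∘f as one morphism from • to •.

  0 +2≡2 +4≡1 +3≡4  (mod 5)
result: +4

Answer: +4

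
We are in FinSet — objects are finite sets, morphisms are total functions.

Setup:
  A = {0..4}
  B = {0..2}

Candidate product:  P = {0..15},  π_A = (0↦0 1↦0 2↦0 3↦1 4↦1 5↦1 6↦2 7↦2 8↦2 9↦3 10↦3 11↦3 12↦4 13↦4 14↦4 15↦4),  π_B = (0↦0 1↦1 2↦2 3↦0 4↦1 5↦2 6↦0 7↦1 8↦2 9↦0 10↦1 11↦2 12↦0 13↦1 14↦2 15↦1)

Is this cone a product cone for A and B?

|A|·|B| = 5·3 = 15;  |P| = 16
  → cardinalities differ; no bijection possible.

Answer: NOT A VALID PRODUCT — |P|=16 ≠ |A|·|B|=15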